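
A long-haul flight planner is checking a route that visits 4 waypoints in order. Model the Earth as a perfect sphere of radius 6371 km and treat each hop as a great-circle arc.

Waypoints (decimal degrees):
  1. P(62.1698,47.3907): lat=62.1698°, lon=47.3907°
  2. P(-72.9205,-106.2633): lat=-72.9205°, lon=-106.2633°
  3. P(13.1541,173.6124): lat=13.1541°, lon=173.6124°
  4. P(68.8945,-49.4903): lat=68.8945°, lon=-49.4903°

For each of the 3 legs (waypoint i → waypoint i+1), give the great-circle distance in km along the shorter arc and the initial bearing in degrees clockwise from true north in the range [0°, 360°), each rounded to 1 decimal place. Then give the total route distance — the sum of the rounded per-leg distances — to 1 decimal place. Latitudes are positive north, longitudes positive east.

Leg 1: φ1=1.0850677, φ2=-1.2727028, Δφ=-2.3577705, Δλ=-2.6817682 rad; a=sin²(Δφ/2)+cosφ1·cosφ2·sin²(Δλ/2)=0.9841030781; c=2·atan2(√a, √(1-a))=2.888753726; dist=6371·c=18404.24999 ≈ 18404.2 km; running total=18404.2 km
Leg 1 bearing: y=sinΔλ·cosφ2=-0.13034062, x=cosφ1·sinφ2-sinφ1·cosφ2·cosΔλ=-0.21351385; θ=atan2(y, x)=-148.5978° <0 so +360° → 211.4022° ≈ 211.4°
Leg 2: φ1=-1.2727028, φ2=0.2295824, Δφ=1.5022852, Δλ=4.8847525 rad; a=sin²(Δφ/2)+cosφ1·cosφ2·sin²(Δλ/2)=0.5842418423; c=2·atan2(√a, √(1-a))=1.740087487; dist=6371·c=11086.097 ≈ 11086.1 km; running total=29490.3 km
Leg 2 bearing: y=sinΔλ·cosφ2=-0.95933248, x=cosφ1·sinφ2-sinφ1·cosφ2·cosΔλ=0.22648277; θ=atan2(y, x)=-76.7166° <0 so +360° → 283.2834° ≈ 283.3°
Leg 3: φ1=0.2295824, φ2=1.2024359, Δφ=0.9728535, Δλ=-3.8938767 rad; a=sin²(Δφ/2)+cosφ1·cosφ2·sin²(Δλ/2)=0.5218531798; c=2·atan2(√a, √(1-a))=1.614516613; dist=6371·c=10286.085 ≈ 10286.1 km; running total=39776.4 km
Leg 3 bearing: y=sinΔλ·cosφ2=0.24604996, x=cosφ1·sinφ2-sinφ1·cosφ2·cosΔλ=0.96827123; θ=atan2(y, x)=14.2578° ≈ 14.3°

Leg 1: dist=18404.2 km, bearing=211.4°
Leg 2: dist=11086.1 km, bearing=283.3°
Leg 3: dist=10286.1 km, bearing=14.3°
Total: 39776.4 km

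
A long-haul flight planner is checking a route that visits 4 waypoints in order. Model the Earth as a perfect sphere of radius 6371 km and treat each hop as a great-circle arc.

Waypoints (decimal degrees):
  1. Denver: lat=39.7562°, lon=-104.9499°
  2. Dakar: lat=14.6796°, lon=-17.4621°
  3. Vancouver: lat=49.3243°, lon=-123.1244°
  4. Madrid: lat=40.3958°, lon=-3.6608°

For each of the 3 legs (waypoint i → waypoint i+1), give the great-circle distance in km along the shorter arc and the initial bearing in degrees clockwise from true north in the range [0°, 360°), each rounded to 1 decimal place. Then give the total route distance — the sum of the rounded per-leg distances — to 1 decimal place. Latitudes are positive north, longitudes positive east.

Leg 1: φ1=0.6938766, φ2=0.2562074, Δφ=-0.4376692, Δλ=1.5269502 rad; a=sin²(Δφ/2)+cosφ1·cosφ2·sin²(Δλ/2)=0.4026697118; c=2·atan2(√a, √(1-a))=1.374884932; dist=6371·c=8759.392 ≈ 8759.4 km; running total=8759.4 km
Leg 1 bearing: y=sinΔλ·cosφ2=0.96642832, x=cosφ1·sinφ2-sinφ1·cosφ2·cosΔλ=0.16770079; θ=atan2(y, x)=80.1557° ≈ 80.2°
Leg 2: φ1=0.2562074, φ2=0.8608714, Δφ=0.6046641, Δλ=-1.8441550 rad; a=sin²(Δφ/2)+cosφ1·cosφ2·sin²(Δλ/2)=0.4890115022; c=2·atan2(√a, √(1-a))=1.548817562; dist=6371·c=9867.517 ≈ 9867.5 km; running total=18626.9 km
Leg 2 bearing: y=sinΔλ·cosφ2=-0.62757607, x=cosφ1·sinφ2-sinφ1·cosφ2·cosΔλ=0.77824501; θ=atan2(y, x)=-38.8827° <0 so +360° → 321.1173° ≈ 321.1°
Leg 3: φ1=0.8608714, φ2=0.7050397, Δφ=-0.1558317, Δλ=2.0850332 rad; a=sin²(Δφ/2)+cosφ1·cosφ2·sin²(Δλ/2)=0.3763289147; c=2·atan2(√a, √(1-a))=1.320860097; dist=6371·c=8415.200 ≈ 8415.2 km; running total=27042.1 km
Leg 3 bearing: y=sinΔλ·cosφ2=0.66308867, x=cosφ1·sinφ2-sinφ1·cosφ2·cosΔλ=0.70649506; θ=atan2(y, x)=43.1847° ≈ 43.2°

Leg 1: dist=8759.4 km, bearing=80.2°
Leg 2: dist=9867.5 km, bearing=321.1°
Leg 3: dist=8415.2 km, bearing=43.2°
Total: 27042.1 km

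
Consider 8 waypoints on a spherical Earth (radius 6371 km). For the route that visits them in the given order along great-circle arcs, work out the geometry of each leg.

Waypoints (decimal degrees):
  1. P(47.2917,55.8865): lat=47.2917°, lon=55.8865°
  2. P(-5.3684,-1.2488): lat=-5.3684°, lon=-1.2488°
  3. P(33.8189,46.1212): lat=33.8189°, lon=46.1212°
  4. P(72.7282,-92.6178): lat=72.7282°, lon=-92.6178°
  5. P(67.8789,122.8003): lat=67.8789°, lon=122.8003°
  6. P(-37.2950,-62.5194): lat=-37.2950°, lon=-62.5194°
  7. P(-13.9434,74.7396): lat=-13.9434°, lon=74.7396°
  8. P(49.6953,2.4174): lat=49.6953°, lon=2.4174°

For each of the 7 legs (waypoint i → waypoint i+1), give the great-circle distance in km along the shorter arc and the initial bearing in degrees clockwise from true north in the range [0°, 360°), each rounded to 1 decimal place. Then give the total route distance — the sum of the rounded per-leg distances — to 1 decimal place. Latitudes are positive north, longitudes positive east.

Leg 1: φ1=0.8253959, φ2=-0.0936963, Δφ=-0.9190921, Δλ=-0.9971991 rad; a=sin²(Δφ/2)+cosφ1·cosφ2·sin²(Δλ/2)=0.3511486948; c=2·atan2(√a, √(1-a))=1.268511082; dist=6371·c=8081.684 ≈ 8081.7 km; running total=8081.7 km
Leg 1 bearing: y=sinΔλ·cosφ2=-0.83627008, x=cosφ1·sinφ2-sinφ1·cosφ2·cosΔλ=-0.46046228; θ=atan2(y, x)=-118.8378° <0 so +360° → 241.1622° ≈ 241.2°
Leg 2: φ1=-0.0936963, φ2=0.5902512, Δφ=0.6839474, Δλ=0.8267625 rad; a=sin²(Δφ/2)+cosφ1·cosφ2·sin²(Δλ/2)=0.2459354737; c=2·atan2(√a, √(1-a))=1.037785217; dist=6371·c=6611.730 ≈ 6611.7 km; running total=14693.4 km
Leg 2 bearing: y=sinΔλ·cosφ2=0.61125561, x=cosφ1·sinφ2-sinφ1·cosφ2·cosΔλ=0.60677133; θ=atan2(y, x)=45.2109° ≈ 45.2°
Leg 3: φ1=0.5902512, φ2=1.2693465, Δφ=0.6790954, Δλ=-2.4214524 rad; a=sin²(Δφ/2)+cosφ1·cosφ2·sin²(Δλ/2)=0.3269759641; c=2·atan2(√a, √(1-a))=1.217440682; dist=6371·c=7756.315 ≈ 7756.3 km; running total=22449.7 km
Leg 3 bearing: y=sinΔλ·cosφ2=-0.19580587, x=cosφ1·sinφ2-sinφ1·cosφ2·cosΔλ=0.91755697; θ=atan2(y, x)=-12.0462° <0 so +360° → 347.9538° ≈ 348.0°
Leg 4: φ1=1.2693465, φ2=1.1847103, Δφ=-0.0846363, Δλ=3.7597551 rad; a=sin²(Δφ/2)+cosφ1·cosφ2·sin²(Δλ/2)=0.1032489183; c=2·atan2(√a, √(1-a))=0.654253962; dist=6371·c=4168.252 ≈ 4168.3 km; running total=26618.0 km
Leg 4 bearing: y=sinΔλ·cosφ2=-0.21823423, x=cosφ1·sinφ2-sinφ1·cosφ2·cosΔλ=0.56809166; θ=atan2(y, x)=-21.0144° <0 so +360° → 338.9856° ≈ 339.0°
Leg 5: φ1=1.1847103, φ2=-0.6509205, Δφ=-1.8356308, Δλ=-3.2344389 rad; a=sin²(Δφ/2)+cosφ1·cosφ2·sin²(Δλ/2)=0.9297973792; c=2·atan2(√a, √(1-a))=2.605272396; dist=6371·c=16598.190 ≈ 16598.2 km; running total=43216.2 km
Leg 5 bearing: y=sinΔλ·cosφ2=0.07375559, x=cosφ1·sinφ2-sinφ1·cosφ2·cosΔλ=0.50562532; θ=atan2(y, x)=8.2992° ≈ 8.3°
Leg 6: φ1=-0.6509205, φ2=-0.2433582, Δφ=0.4075623, Δλ=2.3956215 rad; a=sin²(Δφ/2)+cosφ1·cosφ2·sin²(Δλ/2)=0.7105189571; c=2·atan2(√a, √(1-a))=2.005385627; dist=6371·c=12776.312 ≈ 12776.3 km; running total=55992.5 km
Leg 6 bearing: y=sinΔλ·cosφ2=0.65868741, x=cosφ1·sinφ2-sinφ1·cosφ2·cosΔλ=-0.62358478; θ=atan2(y, x)=133.4319° ≈ 133.4°
Leg 7: φ1=-0.2433582, φ2=0.8673466, Δφ=1.1107048, Δλ=-1.2622605 rad; a=sin²(Δφ/2)+cosφ1·cosφ2·sin²(Δλ/2)=0.4965621920; c=2·atan2(√a, √(1-a))=1.563920657; dist=6371·c=9963.739 ≈ 9963.7 km; running total=65956.2 km
Leg 7 bearing: y=sinΔλ·cosφ2=-0.61630746, x=cosφ1·sinφ2-sinφ1·cosφ2·cosΔλ=0.78747561; θ=atan2(y, x)=-38.0480° <0 so +360° → 321.9520° ≈ 322.0°

Leg 1: dist=8081.7 km, bearing=241.2°
Leg 2: dist=6611.7 km, bearing=45.2°
Leg 3: dist=7756.3 km, bearing=348.0°
Leg 4: dist=4168.3 km, bearing=339.0°
Leg 5: dist=16598.2 km, bearing=8.3°
Leg 6: dist=12776.3 km, bearing=133.4°
Leg 7: dist=9963.7 km, bearing=322.0°
Total: 65956.2 km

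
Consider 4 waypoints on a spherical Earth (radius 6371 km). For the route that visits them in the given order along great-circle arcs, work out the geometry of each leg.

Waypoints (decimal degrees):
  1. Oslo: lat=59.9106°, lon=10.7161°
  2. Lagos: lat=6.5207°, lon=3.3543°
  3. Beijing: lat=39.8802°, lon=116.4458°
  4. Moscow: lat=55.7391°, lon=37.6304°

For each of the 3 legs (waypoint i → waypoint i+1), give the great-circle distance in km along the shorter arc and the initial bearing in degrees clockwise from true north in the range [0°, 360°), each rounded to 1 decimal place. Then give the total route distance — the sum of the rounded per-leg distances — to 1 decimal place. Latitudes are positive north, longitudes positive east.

Leg 1: φ1=1.0456372, φ2=0.1138077, Δφ=-0.9318295, Δλ=-0.1284876 rad; a=sin²(Δφ/2)+cosφ1·cosφ2·sin²(Δλ/2)=0.2038698039; c=2·atan2(√a, √(1-a))=0.936935030; dist=6371·c=5969.213 ≈ 5969.2 km; running total=5969.2 km
Leg 1 bearing: y=sinΔλ·cosφ2=-0.12730549, x=cosφ1·sinφ2-sinφ1·cosφ2·cosΔλ=-0.79562613; θ=atan2(y, x)=-170.9094° <0 so +360° → 189.0906° ≈ 189.1°
Leg 2: φ1=0.1138077, φ2=0.6960408, Δφ=0.5822331, Δλ=1.9738190 rad; a=sin²(Δφ/2)+cosφ1·cosφ2·sin²(Δλ/2)=0.6131041456; c=2·atan2(√a, √(1-a))=1.798979630; dist=6371·c=11461.299 ≈ 11461.3 km; running total=17430.5 km
Leg 2 bearing: y=sinΔλ·cosφ2=0.70590351, x=cosφ1·sinφ2-sinφ1·cosφ2·cosΔλ=0.67121535; θ=atan2(y, x)=46.4429° ≈ 46.4°
Leg 3: φ1=0.6960408, φ2=0.9728308, Δφ=0.2767900, Δλ=-1.3755882 rad; a=sin²(Δφ/2)+cosφ1·cosφ2·sin²(Δλ/2)=0.1931374605; c=2·atan2(√a, √(1-a))=0.910026181; dist=6371·c=5797.777 ≈ 5797.8 km; running total=23228.3 km
Leg 3 bearing: y=sinΔλ·cosφ2=-0.55227001, x=cosφ1·sinφ2-sinφ1·cosφ2·cosΔλ=0.56421570; θ=atan2(y, x)=-44.3870° <0 so +360° → 315.6130° ≈ 315.6°

Leg 1: dist=5969.2 km, bearing=189.1°
Leg 2: dist=11461.3 km, bearing=46.4°
Leg 3: dist=5797.8 km, bearing=315.6°
Total: 23228.3 km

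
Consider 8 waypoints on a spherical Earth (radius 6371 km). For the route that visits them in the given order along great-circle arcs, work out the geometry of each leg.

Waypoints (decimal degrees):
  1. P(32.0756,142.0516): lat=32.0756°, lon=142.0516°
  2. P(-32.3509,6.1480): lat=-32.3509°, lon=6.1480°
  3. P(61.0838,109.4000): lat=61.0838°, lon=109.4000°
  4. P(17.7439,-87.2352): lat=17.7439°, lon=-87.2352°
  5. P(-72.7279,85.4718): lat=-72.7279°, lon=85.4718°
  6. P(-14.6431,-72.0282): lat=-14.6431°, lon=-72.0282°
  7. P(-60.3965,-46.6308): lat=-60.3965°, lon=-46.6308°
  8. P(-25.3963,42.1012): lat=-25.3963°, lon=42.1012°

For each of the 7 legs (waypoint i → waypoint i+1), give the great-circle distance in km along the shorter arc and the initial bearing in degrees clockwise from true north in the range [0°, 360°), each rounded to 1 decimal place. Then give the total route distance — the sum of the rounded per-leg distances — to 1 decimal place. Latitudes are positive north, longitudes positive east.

Leg 1: dist=15896.8 km, bearing=257.4°
Leg 2: dist=13810.0 km, bearing=34.7°
Leg 3: dist=11124.9 km, bearing=16.1°
Leg 4: dist=13883.4 km, bearing=177.4°
Leg 5: dist=10160.5 km, bearing=201.7°
Leg 6: dist=5486.5 km, bearing=163.8°
Leg 7: dist=7505.1 km, bearing=102.2°
Total: 77867.2 km

Leg 1: φ1=0.5598248, φ2=-0.5646297, Δφ=-1.1244546, Δλ=-2.3719653 rad; a=sin²(Δφ/2)+cosφ1·cosφ2·sin²(Δλ/2)=0.8991232594; c=2·atan2(√a, √(1-a))=2.495174744; dist=6371·c=15896.758 ≈ 15896.8 km; running total=15896.8 km
Leg 1 bearing: y=sinΔλ·cosφ2=-0.58785982, x=cosφ1·sinφ2-sinφ1·cosφ2·cosΔλ=-0.13123766; θ=atan2(y, x)=-102.5847° <0 so +360° → 257.4153° ≈ 257.4°
Leg 2: φ1=-0.5646297, φ2=1.0661134, Δφ=1.6307432, Δλ=1.8020874 rad; a=sin²(Δφ/2)+cosφ1·cosφ2·sin²(Δλ/2)=0.7810140882; c=2·atan2(√a, √(1-a))=2.167632190; dist=6371·c=13809.985 ≈ 13810.0 km; running total=29706.8 km
Leg 2 bearing: y=sinΔλ·cosφ2=0.47065410, x=cosφ1·sinφ2-sinφ1·cosφ2·cosΔλ=0.68015369; θ=atan2(y, x)=34.6825° ≈ 34.7°
Leg 3: φ1=1.0661134, φ2=0.3096895, Δφ=-0.7564240, Δλ=-3.4319317 rad; a=sin²(Δφ/2)+cosφ1·cosφ2·sin²(Δλ/2)=0.5872427826; c=2·atan2(√a, √(1-a))=1.746179621; dist=6371·c=11124.910 ≈ 11124.9 km; running total=40831.7 km
Leg 3 bearing: y=sinΔλ·cosφ2=0.27265836, x=cosφ1·sinφ2-sinφ1·cosφ2·cosΔλ=0.94615654; θ=atan2(y, x)=16.0756° ≈ 16.1°
Leg 4: φ1=0.3096895, φ2=-1.2693413, Δφ=-1.5790308, Δλ=3.0143058 rad; a=sin²(Δφ/2)+cosφ1·cosφ2·sin²(Δλ/2)=0.7857587095; c=2·atan2(√a, √(1-a))=2.179150174; dist=6371·c=13883.366 ≈ 13883.4 km; running total=54715.1 km
Leg 4 bearing: y=sinΔλ·cosφ2=0.03769076, x=cosφ1·sinφ2-sinφ1·cosφ2·cosΔλ=-0.81972388; θ=atan2(y, x)=177.3674° ≈ 177.4°
Leg 5: φ1=-1.2693413, φ2=-0.2555703, Δφ=1.0137710, Δλ=-2.7488936 rad; a=sin²(Δφ/2)+cosφ1·cosφ2·sin²(Δλ/2)=0.5120008895; c=2·atan2(√a, √(1-a))=1.594800411; dist=6371·c=10160.473 ≈ 10160.5 km; running total=64875.6 km
Leg 5 bearing: y=sinΔλ·cosφ2=-0.37025360, x=cosφ1·sinφ2-sinφ1·cosφ2·cosΔλ=-0.92862058; θ=atan2(y, x)=-158.2622° <0 so +360° → 201.7378° ≈ 201.7°
Leg 6: φ1=-0.2555703, φ2=-1.0541178, Δφ=-0.7985475, Δλ=0.4432683 rad; a=sin²(Δφ/2)+cosφ1·cosφ2·sin²(Δλ/2)=0.1742218048; c=2·atan2(√a, √(1-a))=0.861162032; dist=6371·c=5486.463 ≈ 5486.5 km; running total=70362.1 km
Leg 6 bearing: y=sinΔλ·cosφ2=0.21187155, x=cosφ1·sinφ2-sinφ1·cosφ2·cosΔλ=-0.72841246; θ=atan2(y, x)=163.7820° ≈ 163.8°
Leg 7: φ1=-1.0541178, φ2=-0.4432491, Δφ=0.6108687, Δλ=1.5486656 rad; a=sin²(Δφ/2)+cosφ1·cosφ2·sin²(Δλ/2)=0.3086157690; c=2·atan2(√a, √(1-a))=1.178005208; dist=6371·c=7505.071 ≈ 7505.1 km; running total=77867.2 km
Leg 7 bearing: y=sinΔλ·cosφ2=0.90314178, x=cosφ1·sinφ2-sinφ1·cosφ2·cosΔλ=-0.19448196; θ=atan2(y, x)=102.1525° ≈ 102.2°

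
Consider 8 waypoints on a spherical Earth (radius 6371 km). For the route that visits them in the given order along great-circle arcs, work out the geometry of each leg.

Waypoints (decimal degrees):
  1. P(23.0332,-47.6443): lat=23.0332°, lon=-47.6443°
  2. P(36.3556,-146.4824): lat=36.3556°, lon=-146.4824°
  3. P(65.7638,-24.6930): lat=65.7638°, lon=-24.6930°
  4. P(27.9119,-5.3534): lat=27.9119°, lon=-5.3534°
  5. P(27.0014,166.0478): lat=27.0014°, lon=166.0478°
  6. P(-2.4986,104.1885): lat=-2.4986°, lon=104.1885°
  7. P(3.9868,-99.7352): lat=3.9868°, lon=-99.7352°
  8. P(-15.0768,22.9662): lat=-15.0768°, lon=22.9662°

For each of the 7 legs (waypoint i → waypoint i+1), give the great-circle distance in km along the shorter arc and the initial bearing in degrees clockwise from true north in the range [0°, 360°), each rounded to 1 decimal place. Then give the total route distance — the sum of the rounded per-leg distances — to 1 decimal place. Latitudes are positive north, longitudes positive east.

Leg 1: dist=9253.6 km, bearing=306.7°
Leg 2: dist=7617.6 km, bearing=22.0°
Leg 3: dist=4417.1 km, bearing=152.7°
Leg 4: dist=13840.4 km, bearing=9.3°
Leg 5: dist=7385.5 km, bearing=254.0°
Leg 6: dist=17354.1 km, bearing=85.8°
Leg 7: dist=13630.3 km, bearing=105.4°
Total: 73498.6 km

Leg 1: φ1=0.4020052, φ2=0.6345249, Δφ=0.2325197, Δλ=-1.7250503 rad; a=sin²(Δφ/2)+cosφ1·cosφ2·sin²(Δλ/2)=0.4409663780; c=2·atan2(√a, √(1-a))=1.452453040; dist=6371·c=9253.578 ≈ 9253.6 km; running total=9253.6 km
Leg 1 bearing: y=sinΔλ·cosφ2=-0.79579099, x=cosφ1·sinφ2-sinφ1·cosφ2·cosΔλ=0.59395018; θ=atan2(y, x)=-53.2636° <0 so +360° → 306.7364° ≈ 306.7°
Leg 2: φ1=0.6345249, φ2=1.1477948, Δφ=0.5132699, Δλ=2.1256260 rad; a=sin²(Δφ/2)+cosφ1·cosφ2·sin²(Δλ/2)=0.3168057084; c=2·atan2(√a, √(1-a))=1.195671602; dist=6371·c=7617.624 ≈ 7617.6 km; running total=16871.2 km
Leg 2 bearing: y=sinΔλ·cosφ2=0.34892032, x=cosφ1·sinφ2-sinφ1·cosφ2·cosΔλ=0.86256247; θ=atan2(y, x)=22.0241° ≈ 22.0°
Leg 3: φ1=1.1477948, φ2=0.4871546, Δφ=-0.6606403, Δλ=0.3375397 rad; a=sin²(Δφ/2)+cosφ1·cosφ2·sin²(Δλ/2)=0.1154346901; c=2·atan2(√a, √(1-a))=0.693316628; dist=6371·c=4417.120 ≈ 4417.1 km; running total=21288.3 km
Leg 3 bearing: y=sinΔλ·cosφ2=0.29264149, x=cosφ1·sinφ2-sinφ1·cosφ2·cosΔλ=-0.56815407; θ=atan2(y, x)=152.7482° ≈ 152.7°
Leg 4: φ1=0.4871546, φ2=0.4712633, Δφ=-0.0158912, Δλ=2.9915153 rad; a=sin²(Δφ/2)+cosφ1·cosφ2·sin²(Δλ/2)=0.7829825921; c=2·atan2(√a, √(1-a))=2.172399841; dist=6371·c=13840.359 ≈ 13840.4 km; running total=35128.7 km
Leg 4 bearing: y=sinΔλ·cosφ2=0.13321686, x=cosφ1·sinφ2-sinφ1·cosφ2·cosΔλ=0.81359491; θ=atan2(y, x)=9.2990° ≈ 9.3°
Leg 5: φ1=0.4712633, φ2=-0.0436088, Δφ=-0.5148721, Δλ=-1.0796485 rad; a=sin²(Δφ/2)+cosφ1·cosφ2·sin²(Δλ/2)=0.2999822640; c=2·atan2(√a, √(1-a))=1.159240777; dist=6371·c=7385.523 ≈ 7385.5 km; running total=42514.2 km
Leg 5 bearing: y=sinΔλ·cosφ2=-0.88095373, x=cosφ1·sinφ2-sinφ1·cosφ2·cosΔλ=-0.25276896; θ=atan2(y, x)=-106.0096° <0 so +360° → 253.9904° ≈ 254.0°
Leg 6: φ1=-0.0436088, φ2=0.0695828, Δφ=0.1131916, Δλ=-3.5591400 rad; a=sin²(Δφ/2)+cosφ1·cosφ2·sin²(Δλ/2)=0.9570191863; c=2·atan2(√a, √(1-a))=2.723927165; dist=6371·c=17354.140 ≈ 17354.1 km; running total=59868.3 km
Leg 6 bearing: y=sinΔλ·cosφ2=0.40453841, x=cosφ1·sinφ2-sinφ1·cosφ2·cosΔλ=0.02970741; θ=atan2(y, x)=85.8000° ≈ 85.8°
Leg 7: φ1=0.0695828, φ2=-0.2631398, Δφ=-0.3327226, Δλ=2.1415434 rad; a=sin²(Δφ/2)+cosφ1·cosφ2·sin²(Δλ/2)=0.7692432434; c=2·atan2(√a, √(1-a))=2.139436234; dist=6371·c=13630.348 ≈ 13630.3 km; running total=73498.6 km
Leg 7 bearing: y=sinΔλ·cosφ2=0.81253158, x=cosφ1·sinφ2-sinφ1·cosφ2·cosΔλ=-0.22321455; θ=atan2(y, x)=105.3611° ≈ 105.4°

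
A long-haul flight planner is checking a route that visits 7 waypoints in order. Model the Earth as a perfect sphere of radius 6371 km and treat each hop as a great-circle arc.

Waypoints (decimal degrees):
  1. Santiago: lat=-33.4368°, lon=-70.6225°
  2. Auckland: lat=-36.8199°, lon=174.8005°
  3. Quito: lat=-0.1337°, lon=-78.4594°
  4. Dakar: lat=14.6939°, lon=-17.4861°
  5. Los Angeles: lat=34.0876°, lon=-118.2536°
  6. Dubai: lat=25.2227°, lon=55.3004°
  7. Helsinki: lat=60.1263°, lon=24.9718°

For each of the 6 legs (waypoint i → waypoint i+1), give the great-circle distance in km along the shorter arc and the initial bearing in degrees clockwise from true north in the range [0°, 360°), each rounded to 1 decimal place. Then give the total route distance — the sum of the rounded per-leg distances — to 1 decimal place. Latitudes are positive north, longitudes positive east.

Leg 1: dist=9673.7 km, bearing=226.8°
Leg 2: dist=11480.7 km, bearing=100.3°
Leg 3: dist=6899.3 km, bearing=73.2°
Leg 4: dist=10055.3 km, bearing=305.5°
Leg 5: dist=13385.0 km, bearing=6.8°
Leg 6: dist=4522.6 km, bearing=337.3°
Total: 56016.6 km

Leg 1: φ1=-0.5835823, φ2=-0.6426285, Δφ=-0.0590462, Δλ=4.2834394 rad; a=sin²(Δφ/2)+cosφ1·cosφ2·sin²(Δλ/2)=0.4738098593; c=2·atan2(√a, √(1-a))=1.518392063; dist=6371·c=9673.676 ≈ 9673.7 km; running total=9673.7 km
Leg 1 bearing: y=sinΔλ·cosφ2=-0.72799838, x=cosφ1·sinφ2-sinφ1·cosφ2·cosΔλ=-0.68357492; θ=atan2(y, x)=-133.1974° <0 so +360° → 226.8026° ≈ 226.8°
Leg 2: φ1=-0.6426285, φ2=-0.0023335, Δφ=0.6402950, Δλ=-4.4202191 rad; a=sin²(Δφ/2)+cosφ1·cosφ2·sin²(Δλ/2)=0.6145881318; c=2·atan2(√a, √(1-a))=1.802027666; dist=6371·c=11480.718 ≈ 11480.7 km; running total=21154.4 km
Leg 2 bearing: y=sinΔλ·cosφ2=0.95761854, x=cosφ1·sinφ2-sinφ1·cosφ2·cosΔλ=-0.17448490; θ=atan2(y, x)=100.3264° ≈ 100.3°
Leg 3: φ1=-0.0023335, φ2=0.2564569, Δφ=0.2587904, Δλ=1.0641848 rad; a=sin²(Δφ/2)+cosφ1·cosφ2·sin²(Δλ/2)=0.2656225905; c=2·atan2(√a, √(1-a))=1.082915724; dist=6371·c=6899.256 ≈ 6899.3 km; running total=28053.7 km
Leg 3 bearing: y=sinΔλ·cosφ2=0.84579644, x=cosφ1·sinφ2-sinφ1·cosφ2·cosΔλ=0.25474950; θ=atan2(y, x)=73.2380° ≈ 73.2°
Leg 4: φ1=0.2564569, φ2=0.5949409, Δφ=0.3384839, Δλ=-1.7587247 rad; a=sin²(Δφ/2)+cosφ1·cosφ2·sin²(Δλ/2)=0.5037502969; c=2·atan2(√a, √(1-a))=1.578296991; dist=6371·c=10055.330 ≈ 10055.3 km; running total=38109.0 km
Leg 4 bearing: y=sinΔλ·cosφ2=-0.81360017, x=cosφ1·sinφ2-sinφ1·cosφ2·cosΔλ=0.58137639; θ=atan2(y, x)=-54.4514° <0 so +360° → 305.5486° ≈ 305.5°
Leg 5: φ1=0.5949409, φ2=0.4402192, Δφ=-0.1547217, Δλ=3.0290887 rad; a=sin²(Δφ/2)+cosφ1·cosφ2·sin²(Δλ/2)=0.7528259183; c=2·atan2(√a, √(1-a))=2.100933669; dist=6371·c=13385.048 ≈ 13385.0 km; running total=51494.0 km
Leg 5 bearing: y=sinΔλ·cosφ2=0.10156304, x=cosφ1·sinφ2-sinφ1·cosφ2·cosΔλ=0.85673868; θ=atan2(y, x)=6.7606° ≈ 6.8°
Leg 6: φ1=0.4402192, φ2=1.0494019, Δφ=0.6091827, Δλ=-0.5293339 rad; a=sin²(Δφ/2)+cosφ1·cosφ2·sin²(Δλ/2)=0.1207758548; c=2·atan2(√a, √(1-a))=0.709867419; dist=6371·c=4522.565 ≈ 4522.6 km; running total=56016.6 km
Leg 6 bearing: y=sinΔλ·cosφ2=-0.25151468, x=cosφ1·sinφ2-sinφ1·cosφ2·cosΔλ=0.60124584; θ=atan2(y, x)=-22.7007° <0 so +360° → 337.2993° ≈ 337.3°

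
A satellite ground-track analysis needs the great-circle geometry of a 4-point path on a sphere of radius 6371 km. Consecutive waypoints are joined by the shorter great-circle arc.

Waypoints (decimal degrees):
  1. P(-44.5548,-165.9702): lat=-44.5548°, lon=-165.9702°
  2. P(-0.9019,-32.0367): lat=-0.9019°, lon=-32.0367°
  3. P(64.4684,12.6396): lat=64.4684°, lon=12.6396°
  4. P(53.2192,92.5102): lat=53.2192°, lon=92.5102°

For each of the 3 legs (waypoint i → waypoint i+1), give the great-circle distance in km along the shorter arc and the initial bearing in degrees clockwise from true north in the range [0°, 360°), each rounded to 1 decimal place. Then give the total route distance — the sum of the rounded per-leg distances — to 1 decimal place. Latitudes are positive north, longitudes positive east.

Leg 1: φ1=-0.7776280, φ2=-0.0157411, Δφ=0.7618868, Δλ=2.3375806 rad; a=sin²(Δφ/2)+cosφ1·cosφ2·sin²(Δλ/2)=0.7416497959; c=2·atan2(√a, √(1-a))=2.075216137; dist=6371·c=13221.202 ≈ 13221.2 km; running total=13221.2 km
Leg 1 bearing: y=sinΔλ·cosφ2=0.72005635, x=cosφ1·sinφ2-sinφ1·cosφ2·cosΔλ=-0.49793610; θ=atan2(y, x)=124.6648° ≈ 124.7°
Leg 2: φ1=-0.0157411, φ2=1.1251858, Δφ=1.1409270, Δλ=0.7797485 rad; a=sin²(Δφ/2)+cosφ1·cosφ2·sin²(Δλ/2)=0.3538775625; c=2·atan2(√a, √(1-a))=1.274222976; dist=6371·c=8118.075 ≈ 8118.1 km; running total=21339.3 km
Leg 2 bearing: y=sinΔλ·cosφ2=0.30304258, x=cosφ1·sinφ2-sinφ1·cosφ2·cosΔλ=0.90706016; θ=atan2(y, x)=18.4741° ≈ 18.5°
Leg 3: φ1=1.1251858, φ2=0.9288503, Δφ=-0.1963356, Δλ=1.3940049 rad; a=sin²(Δφ/2)+cosφ1·cosφ2·sin²(Δλ/2)=0.1159468729; c=2·atan2(√a, √(1-a))=0.694917932; dist=6371·c=4427.322 ≈ 4427.3 km; running total=25766.6 km
Leg 3 bearing: y=sinΔλ·cosφ2=0.58942248, x=cosφ1·sinφ2-sinφ1·cosφ2·cosΔλ=0.25018778; θ=atan2(y, x)=67.0006° ≈ 67.0°

Leg 1: dist=13221.2 km, bearing=124.7°
Leg 2: dist=8118.1 km, bearing=18.5°
Leg 3: dist=4427.3 km, bearing=67.0°
Total: 25766.6 km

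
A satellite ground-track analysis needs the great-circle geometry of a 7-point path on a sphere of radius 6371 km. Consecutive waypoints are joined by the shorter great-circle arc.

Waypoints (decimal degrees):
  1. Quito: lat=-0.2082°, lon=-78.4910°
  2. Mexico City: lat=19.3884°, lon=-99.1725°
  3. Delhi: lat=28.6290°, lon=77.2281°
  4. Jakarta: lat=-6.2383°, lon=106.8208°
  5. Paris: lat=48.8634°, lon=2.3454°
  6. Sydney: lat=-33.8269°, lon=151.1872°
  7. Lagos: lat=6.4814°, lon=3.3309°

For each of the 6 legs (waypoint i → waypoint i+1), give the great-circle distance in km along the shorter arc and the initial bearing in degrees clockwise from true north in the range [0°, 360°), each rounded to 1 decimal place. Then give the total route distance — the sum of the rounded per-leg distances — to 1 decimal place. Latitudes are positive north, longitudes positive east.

Leg 1: dist=3135.9 km, bearing=315.2°
Leg 2: dist=14661.8 km, bearing=4.2°
Leg 3: dist=5007.8 km, bearing=136.1°
Leg 4: dist=11586.5 km, bearing=318.9°
Leg 5: dist=16956.0 km, bearing=68.5°
Leg 6: dist=15524.7 km, bearing=234.7°
Total: 66872.7 km

Leg 1: φ1=-0.0036338, φ2=0.3383914, Δφ=0.3420252, Δλ=-0.3609603 rad; a=sin²(Δφ/2)+cosφ1·cosφ2·sin²(Δλ/2)=0.0593548104; c=2·atan2(√a, √(1-a))=0.492210513; dist=6371·c=3135.873 ≈ 3135.9 km; running total=3135.9 km
Leg 1 bearing: y=sinΔλ·cosφ2=-0.33314432, x=cosφ1·sinφ2-sinφ1·cosφ2·cosΔλ=0.33517478; θ=atan2(y, x)=-44.8259° <0 so +360° → 315.1741° ≈ 315.2°
Leg 2: φ1=0.3383914, φ2=0.4996703, Δφ=0.1612789, Δλ=3.0787713 rad; a=sin²(Δφ/2)+cosφ1·cosφ2·sin²(Δλ/2)=0.8336358194; c=2·atan2(√a, √(1-a))=2.301335933; dist=6371·c=14661.811 ≈ 14661.8 km; running total=17797.7 km
Leg 2 bearing: y=sinΔλ·cosφ2=0.05510461, x=cosφ1·sinφ2-sinφ1·cosφ2·cosΔλ=0.74277321; θ=atan2(y, x)=4.2429° ≈ 4.2°
Leg 3: φ1=0.4996703, φ2=-0.1088789, Δφ=-0.6085492, Δλ=0.5164900 rad; a=sin²(Δφ/2)+cosφ1·cosφ2·sin²(Δλ/2)=0.1466690558; c=2·atan2(√a, √(1-a))=0.786027139; dist=6371·c=5007.779 ≈ 5007.8 km; running total=22805.5 km
Leg 3 bearing: y=sinΔλ·cosφ2=0.49090688, x=cosφ1·sinφ2-sinφ1·cosφ2·cosΔλ=-0.50954824; θ=atan2(y, x)=136.0675° ≈ 136.1°
Leg 4: φ1=-0.1088789, φ2=0.8528272, Δφ=0.9617061, Δλ=-1.8234397 rad; a=sin²(Δφ/2)+cosφ1·cosφ2·sin²(Δλ/2)=0.6226531940; c=2·atan2(√a, √(1-a))=1.818632051; dist=6371·c=11586.505 ≈ 11586.5 km; running total=34392.0 km
Leg 4 bearing: y=sinΔλ·cosφ2=-0.63697286, x=cosφ1·sinφ2-sinφ1·cosφ2·cosΔλ=0.73081485; θ=atan2(y, x)=-41.0752° <0 so +360° → 318.9248° ≈ 318.9°
Leg 5: φ1=0.8528272, φ2=-0.5903908, Δφ=-1.4432180, Δλ=2.5977795 rad; a=sin²(Δφ/2)+cosφ1·cosφ2·sin²(Δλ/2)=0.9434621077; c=2·atan2(√a, √(1-a))=2.661439557; dist=6371·c=16956.031 ≈ 16956.0 km; running total=51348.0 km
Leg 5 bearing: y=sinΔλ·cosφ2=0.42981855, x=cosφ1·sinφ2-sinφ1·cosφ2·cosΔλ=0.16917876; θ=atan2(y, x)=68.5151° ≈ 68.5°
Leg 6: φ1=-0.5903908, φ2=0.1131218, Δφ=0.7035126, Δλ=-2.5805793 rad; a=sin²(Δφ/2)+cosφ1·cosφ2·sin²(Δλ/2)=0.8808651625; c=2·atan2(√a, √(1-a))=2.436775956; dist=6371·c=15524.700 ≈ 15524.7 km; running total=66872.7 km
Leg 6 bearing: y=sinΔλ·cosφ2=-0.52864400, x=cosφ1·sinφ2-sinφ1·cosφ2·cosΔλ=-0.37456967; θ=atan2(y, x)=-125.3194° <0 so +360° → 234.6806° ≈ 234.7°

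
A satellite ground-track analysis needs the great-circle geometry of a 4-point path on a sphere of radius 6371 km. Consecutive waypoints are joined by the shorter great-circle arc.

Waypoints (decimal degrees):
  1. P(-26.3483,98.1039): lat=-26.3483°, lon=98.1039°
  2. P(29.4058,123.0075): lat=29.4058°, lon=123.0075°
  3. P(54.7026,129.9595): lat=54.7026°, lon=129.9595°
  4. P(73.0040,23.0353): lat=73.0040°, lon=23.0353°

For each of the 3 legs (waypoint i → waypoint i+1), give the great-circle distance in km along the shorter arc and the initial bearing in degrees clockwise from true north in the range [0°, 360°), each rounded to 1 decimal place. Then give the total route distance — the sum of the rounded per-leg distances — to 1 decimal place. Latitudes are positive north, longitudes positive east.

Leg 1: dist=6743.9 km, bearing=24.9°
Leg 2: dist=2867.6 km, bearing=9.3°
Leg 3: dist=4781.4 km, bearing=335.8°
Total: 14392.9 km

Leg 1: φ1=-0.4598646, φ2=0.5132280, Δφ=0.9730926, Δλ=0.4346498 rad; a=sin²(Δφ/2)+cosφ1·cosφ2·sin²(Δλ/2)=0.2549210013; c=2·atan2(√a, √(1-a))=1.058525317; dist=6371·c=6743.865 ≈ 6743.9 km; running total=6743.9 km
Leg 1 bearing: y=sinΔλ·cosφ2=0.36684094, x=cosφ1·sinφ2-sinφ1·cosφ2·cosΔλ=0.79067874; θ=atan2(y, x)=24.8893° ≈ 24.9°
Leg 2: φ1=0.5132280, φ2=0.9547405, Δφ=0.4415125, Δλ=0.1213353 rad; a=sin²(Δφ/2)+cosφ1·cosφ2·sin²(Δλ/2)=0.0497972291; c=2·atan2(√a, √(1-a))=0.450095540; dist=6371·c=2867.559 ≈ 2867.6 km; running total=9611.5 km
Leg 2 bearing: y=sinΔλ·cosφ2=0.06993813, x=cosφ1·sinφ2-sinφ1·cosφ2·cosΔλ=0.42939320; θ=atan2(y, x)=9.2509° ≈ 9.3°
Leg 3: φ1=0.9547405, φ2=1.2741602, Δφ=0.3194197, Δλ=-1.8661793 rad; a=sin²(Δφ/2)+cosφ1·cosφ2·sin²(Δλ/2)=0.1343249037; c=2·atan2(√a, √(1-a))=0.750496723; dist=6371·c=4781.415 ≈ 4781.4 km; running total=14392.9 km
Leg 3 bearing: y=sinΔλ·cosφ2=-0.27964542, x=cosφ1·sinφ2-sinφ1·cosφ2·cosΔλ=0.62203322; θ=atan2(y, x)=-24.2071° <0 so +360° → 335.7929° ≈ 335.8°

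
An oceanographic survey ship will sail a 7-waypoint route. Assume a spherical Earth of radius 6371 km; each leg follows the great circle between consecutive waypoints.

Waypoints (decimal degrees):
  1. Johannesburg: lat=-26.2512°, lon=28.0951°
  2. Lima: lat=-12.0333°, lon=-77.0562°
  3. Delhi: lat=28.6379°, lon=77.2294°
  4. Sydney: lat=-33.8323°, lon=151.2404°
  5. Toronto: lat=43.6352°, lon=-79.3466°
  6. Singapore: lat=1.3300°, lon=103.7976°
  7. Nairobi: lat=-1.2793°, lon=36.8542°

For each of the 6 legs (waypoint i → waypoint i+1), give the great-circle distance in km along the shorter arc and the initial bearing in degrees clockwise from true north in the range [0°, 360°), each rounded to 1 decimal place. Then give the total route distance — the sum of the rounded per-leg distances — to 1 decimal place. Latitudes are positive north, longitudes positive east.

Leg 1: φ1=-0.4581699, φ2=-0.2100207, Δφ=0.2481492, Δλ=-1.8352364 rad; a=sin²(Δφ/2)+cosφ1·cosφ2·sin²(Δλ/2)=0.5685245045; c=2·atan2(√a, √(1-a))=1.708278022; dist=6371·c=10883.439 ≈ 10883.4 km; running total=10883.4 km
Leg 1 bearing: y=sinΔλ·cosφ2=-0.94402942, x=cosφ1·sinφ2-sinφ1·cosφ2·cosΔλ=-0.30004338; θ=atan2(y, x)=-107.6320° <0 so +360° → 252.3680° ≈ 252.4°
Leg 2: φ1=-0.2100207, φ2=0.4998256, Δφ=0.7098464, Δλ=2.6927917 rad; a=sin²(Δφ/2)+cosφ1·cosφ2·sin²(Δλ/2)=0.9366462334; c=2·atan2(√a, √(1-a))=2.632716242; dist=6371·c=16773.035 ≈ 16773.0 km; running total=27656.4 km
Leg 2 bearing: y=sinΔλ·cosφ2=0.38080664, x=cosφ1·sinφ2-sinφ1·cosφ2·cosΔλ=0.30388578; θ=atan2(y, x)=51.4099° ≈ 51.4°
Leg 3: φ1=0.4998256, φ2=-0.5904850, Δφ=-1.0903107, Δλ=1.2917356 rad; a=sin²(Δφ/2)+cosφ1·cosφ2·sin²(Δλ/2)=0.5330111909; c=2·atan2(√a, √(1-a))=1.636866768; dist=6371·c=10428.478 ≈ 10428.5 km; running total=38084.9 km
Leg 3 bearing: y=sinΔλ·cosφ2=0.79853590, x=cosφ1·sinφ2-sinφ1·cosφ2·cosΔλ=-0.59831552; θ=atan2(y, x)=126.8430° ≈ 126.8°
Leg 4: φ1=-0.5904850, φ2=0.7615779, Δφ=1.3520629, Δλ=-4.0245024 rad; a=sin²(Δφ/2)+cosφ1·cosφ2·sin²(Δλ/2)=0.8829530030; c=2·atan2(√a, √(1-a))=2.443245611; dist=6371·c=15565.918 ≈ 15565.9 km; running total=53650.8 km
Leg 4 bearing: y=sinΔλ·cosφ2=0.55916017, x=cosφ1·sinφ2-sinφ1·cosφ2·cosΔλ=0.31737657; θ=atan2(y, x)=60.4210° ≈ 60.4°
Leg 5: φ1=0.7615779, φ2=0.0232129, Δφ=-0.7383650, Δλ=3.1964693 rad; a=sin²(Δφ/2)+cosφ1·cosφ2·sin²(Δλ/2)=0.8532234662; c=2·atan2(√a, √(1-a))=2.355261758; dist=6371·c=15005.373 ≈ 15005.4 km; running total=68656.2 km
Leg 5 bearing: y=sinΔλ·cosφ2=-0.05483433, x=cosφ1·sinφ2-sinφ1·cosφ2·cosΔλ=0.70563867; θ=atan2(y, x)=-4.4435° <0 so +360° → 355.5565° ≈ 355.6°
Leg 6: φ1=0.0232129, φ2=-0.0223280, Δφ=-0.0455409, Δλ=-1.1683827 rad; a=sin²(Δφ/2)+cosφ1·cosφ2·sin²(Δλ/2)=0.3045405237; c=2·atan2(√a, √(1-a))=1.169166545; dist=6371·c=7448.760 ≈ 7448.8 km; running total=76105.0 km
Leg 6 bearing: y=sinΔλ·cosφ2=-0.91988907, x=cosφ1·sinφ2-sinφ1·cosφ2·cosΔλ=-0.03140814; θ=atan2(y, x)=-91.9555° <0 so +360° → 268.0445° ≈ 268.0°

Leg 1: dist=10883.4 km, bearing=252.4°
Leg 2: dist=16773.0 km, bearing=51.4°
Leg 3: dist=10428.5 km, bearing=126.8°
Leg 4: dist=15565.9 km, bearing=60.4°
Leg 5: dist=15005.4 km, bearing=355.6°
Leg 6: dist=7448.8 km, bearing=268.0°
Total: 76105.0 km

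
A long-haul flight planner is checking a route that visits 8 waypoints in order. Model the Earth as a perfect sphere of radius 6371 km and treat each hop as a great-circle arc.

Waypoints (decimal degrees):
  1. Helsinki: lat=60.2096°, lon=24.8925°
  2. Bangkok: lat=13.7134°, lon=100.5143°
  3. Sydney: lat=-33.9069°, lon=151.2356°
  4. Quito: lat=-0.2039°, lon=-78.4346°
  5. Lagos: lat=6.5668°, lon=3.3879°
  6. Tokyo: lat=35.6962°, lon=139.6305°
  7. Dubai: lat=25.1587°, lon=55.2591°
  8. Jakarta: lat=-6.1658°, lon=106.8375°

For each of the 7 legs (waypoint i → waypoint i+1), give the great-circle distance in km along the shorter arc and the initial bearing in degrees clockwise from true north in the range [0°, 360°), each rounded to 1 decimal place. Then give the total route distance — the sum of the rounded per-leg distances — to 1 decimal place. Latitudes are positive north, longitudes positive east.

Leg 1: dist=7894.7 km, bearing=95.6°
Leg 2: dist=7536.5 km, bearing=136.1°
Leg 3: dist=13605.1 km, bearing=115.5°
Leg 4: dist=9106.9 km, bearing=83.3°
Leg 5: dist=13461.7 km, bearing=41.0°
Leg 6: dist=7931.3 km, bearing=288.0°
Leg 7: dist=6571.4 km, bearing=114.8°
Total: 66107.6 km

Leg 1: φ1=1.0508558, φ2=0.2393440, Δφ=-0.8115118, Δλ=1.3198494 rad; a=sin²(Δφ/2)+cosφ1·cosφ2·sin²(Δλ/2)=0.3372034553; c=2·atan2(√a, √(1-a))=1.239157397; dist=6371·c=7894.672 ≈ 7894.7 km; running total=7894.7 km
Leg 1 bearing: y=sinΔλ·cosφ2=0.94106430, x=cosφ1·sinφ2-sinφ1·cosφ2·cosΔλ=-0.09158125; θ=atan2(y, x)=95.5583° ≈ 95.6°
Leg 2: φ1=0.2393440, φ2=-0.5917870, Δφ=-0.8311310, Δλ=0.8852537 rad; a=sin²(Δφ/2)+cosφ1·cosφ2·sin²(Δλ/2)=0.3108956562; c=2·atan2(√a, √(1-a))=1.182935844; dist=6371·c=7536.484 ≈ 7536.5 km; running total=15431.2 km
Leg 2 bearing: y=sinΔλ·cosφ2=0.64244028, x=cosφ1·sinφ2-sinφ1·cosφ2·cosΔλ=-0.66650482; θ=atan2(y, x)=136.0532° ≈ 136.1°
Leg 3: φ1=-0.5917870, φ2=-0.0035587, Δφ=0.5882283, Δλ=-4.0085012 rad; a=sin²(Δφ/2)+cosφ1·cosφ2·sin²(Δλ/2)=0.7675702711; c=2·atan2(√a, √(1-a))=2.135470434; dist=6371·c=13605.082 ≈ 13605.1 km; running total=29036.3 km
Leg 3 bearing: y=sinΔλ·cosφ2=0.76232700, x=cosφ1·sinφ2-sinφ1·cosφ2·cosΔλ=-0.36398097; θ=atan2(y, x)=115.5226° ≈ 115.5°
Leg 4: φ1=-0.0035587, φ2=0.1146123, Δφ=0.1181710, Δλ=1.4280720 rad; a=sin²(Δφ/2)+cosφ1·cosφ2·sin²(Δλ/2)=0.4295504233; c=2·atan2(√a, √(1-a))=1.429426757; dist=6371·c=9106.878 ≈ 9106.9 km; running total=38143.2 km
Leg 4 bearing: y=sinΔλ·cosφ2=0.98333807, x=cosφ1·sinφ2-sinφ1·cosφ2·cosΔλ=0.11486367; θ=atan2(y, x)=83.3375° ≈ 83.3°
Leg 5: φ1=0.1146123, φ2=0.6230162, Δφ=0.5084039, Δλ=2.3778820 rad; a=sin²(Δφ/2)+cosφ1·cosφ2·sin²(Δλ/2)=0.7579991936; c=2·atan2(√a, √(1-a))=2.112969105; dist=6371·c=13461.726 ≈ 13461.7 km; running total=51604.9 km
Leg 5 bearing: y=sinΔλ·cosφ2=0.56166889, x=cosφ1·sinφ2-sinφ1·cosφ2·cosΔλ=0.64674085; θ=atan2(y, x)=40.9730° ≈ 41.0°
Leg 6: φ1=0.6230162, φ2=0.4391022, Δφ=-0.1839141, Δλ=-1.4725587 rad; a=sin²(Δφ/2)+cosφ1·cosφ2·sin²(Δλ/2)=0.3399237340; c=2·atan2(√a, √(1-a))=1.244905838; dist=6371·c=7931.295 ≈ 7931.3 km; running total=59536.2 km
Leg 6 bearing: y=sinΔλ·cosφ2=-0.90076969, x=cosφ1·sinφ2-sinφ1·cosφ2·cosΔλ=0.29345584; θ=atan2(y, x)=-71.9552° <0 so +360° → 288.0448° ≈ 288.0°
Leg 7: φ1=0.4391022, φ2=-0.1076135, Δφ=-0.5467157, Δλ=0.9002129 rad; a=sin²(Δφ/2)+cosφ1·cosφ2·sin²(Δλ/2)=0.2432129146; c=2·atan2(√a, √(1-a))=1.031451224; dist=6371·c=6571.376 ≈ 6571.4 km; running total=66107.6 km
Leg 7 bearing: y=sinΔλ·cosφ2=0.77892712, x=cosφ1·sinφ2-sinφ1·cosφ2·cosΔλ=-0.35988069; θ=atan2(y, x)=114.7979° ≈ 114.8°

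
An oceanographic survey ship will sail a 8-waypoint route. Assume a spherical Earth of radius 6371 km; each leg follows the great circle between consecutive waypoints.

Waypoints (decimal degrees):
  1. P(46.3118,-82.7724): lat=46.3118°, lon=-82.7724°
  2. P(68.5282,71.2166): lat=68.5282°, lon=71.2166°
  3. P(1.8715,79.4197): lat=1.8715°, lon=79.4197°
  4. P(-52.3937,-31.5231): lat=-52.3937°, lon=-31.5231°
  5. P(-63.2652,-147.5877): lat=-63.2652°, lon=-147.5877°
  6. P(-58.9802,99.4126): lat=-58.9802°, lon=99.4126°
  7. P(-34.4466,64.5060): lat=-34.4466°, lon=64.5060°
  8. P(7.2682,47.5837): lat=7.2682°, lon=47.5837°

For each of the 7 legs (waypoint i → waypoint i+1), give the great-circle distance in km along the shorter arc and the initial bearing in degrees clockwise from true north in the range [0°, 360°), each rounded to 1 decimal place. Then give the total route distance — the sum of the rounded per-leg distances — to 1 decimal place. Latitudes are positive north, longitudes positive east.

Leg 1: dist=7064.5 km, bearing=10.3°
Leg 2: dist=7437.8 km, bearing=171.1°
Leg 3: dist=11577.1 km, bearing=216.0°
Leg 4: dist=6011.4 km, bearing=209.9°
Leg 5: dist=5288.6 km, bearing=220.0°
Leg 6: dist=3732.3 km, bearing=301.4°
Leg 7: dist=4968.2 km, bearing=335.8°
Total: 46079.9 km

Leg 1: φ1=0.8082934, φ2=1.1960427, Δφ=0.3877493, Δλ=2.6876151 rad; a=sin²(Δφ/2)+cosφ1·cosφ2·sin²(Δλ/2)=0.2771521218; c=2·atan2(√a, √(1-a))=1.108844995; dist=6371·c=7064.451 ≈ 7064.5 km; running total=7064.5 km
Leg 1 bearing: y=sinΔλ·cosφ2=0.16052596, x=cosφ1·sinφ2-sinφ1·cosφ2·cosΔλ=0.88067401; θ=atan2(y, x)=10.3303° ≈ 10.3°
Leg 2: φ1=1.1960427, φ2=0.0326638, Δφ=-1.1633789, Δλ=0.1431711 rad; a=sin²(Δφ/2)+cosφ1·cosφ2·sin²(Δλ/2)=0.3037518422; c=2·atan2(√a, √(1-a))=1.167452187; dist=6371·c=7437.838 ≈ 7437.8 km; running total=14502.3 km
Leg 2 bearing: y=sinΔλ·cosφ2=0.14260638, x=cosφ1·sinφ2-sinφ1·cosφ2·cosΔλ=-0.90863087; θ=atan2(y, x)=171.0804° ≈ 171.1°
Leg 3: φ1=0.0326638, φ2=-0.9144426, Δφ=-0.9471064, Δλ=-1.9363171 rad; a=sin²(Δφ/2)+cosφ1·cosφ2·sin²(Δλ/2)=0.6219374557; c=2·atan2(√a, √(1-a))=1.817155733; dist=6371·c=11577.099 ≈ 11577.1 km; running total=26079.4 km
Leg 3 bearing: y=sinΔλ·cosφ2=-0.56991895, x=cosφ1·sinφ2-sinφ1·cosφ2·cosΔλ=-0.78467663; θ=atan2(y, x)=-144.0087° <0 so +360° → 215.9913° ≈ 216.0°
Leg 4: φ1=-0.9144426, φ2=-1.1041860, Δφ=-0.1897435, Δλ=-2.0257094 rad; a=sin²(Δφ/2)+cosφ1·cosφ2·sin²(Δλ/2)=0.2065435729; c=2·atan2(√a, √(1-a))=0.943555717; dist=6371·c=6011.393 ≈ 6011.4 km; running total=32090.8 km
Leg 4 bearing: y=sinΔλ·cosφ2=-0.40411026, x=cosφ1·sinφ2-sinφ1·cosφ2·cosΔλ=-0.70158977; θ=atan2(y, x)=-150.0584° <0 so +360° → 209.9416° ≈ 209.9°
Leg 5: φ1=-1.1041860, φ2=-1.0293987, Δφ=0.0747874, Δλ=4.3109685 rad; a=sin²(Δφ/2)+cosφ1·cosφ2·sin²(Δλ/2)=0.1626030200; c=2·atan2(√a, √(1-a))=0.830110845; dist=6371·c=5288.636 ≈ 5288.6 km; running total=37379.4 km
Leg 5 bearing: y=sinΔλ·cosφ2=-0.47436874, x=cosφ1·sinφ2-sinφ1·cosφ2·cosΔλ=-0.56535600; θ=atan2(y, x)=-140.0013° <0 so +360° → 219.9987° ≈ 220.0°
Leg 6: φ1=-1.0293987, φ2=-0.6012066, Δφ=0.4281921, Δλ=-0.6092351 rad; a=sin²(Δφ/2)+cosφ1·cosφ2·sin²(Δλ/2)=0.0833702796; c=2·atan2(√a, √(1-a))=0.585819206; dist=6371·c=3732.254 ≈ 3732.3 km; running total=41111.7 km
Leg 6 bearing: y=sinΔλ·cosφ2=-0.47190013, x=cosφ1·sinφ2-sinφ1·cosφ2·cosΔλ=0.28807806; θ=atan2(y, x)=-58.5974° <0 so +360° → 301.4026° ≈ 301.4°
Leg 7: φ1=-0.6012066, φ2=0.1268540, Δφ=0.7280606, Δλ=-0.2953499 rad; a=sin²(Δφ/2)+cosφ1·cosφ2·sin²(Δλ/2)=0.1444769831; c=2·atan2(√a, √(1-a))=0.779811585; dist=6371·c=4968.180 ≈ 4968.2 km; running total=46079.9 km
Leg 7 bearing: y=sinΔλ·cosφ2=-0.28873573, x=cosφ1·sinφ2-sinφ1·cosφ2·cosΔλ=0.64112808; θ=atan2(y, x)=-24.2447° <0 so +360° → 335.7553° ≈ 335.8°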